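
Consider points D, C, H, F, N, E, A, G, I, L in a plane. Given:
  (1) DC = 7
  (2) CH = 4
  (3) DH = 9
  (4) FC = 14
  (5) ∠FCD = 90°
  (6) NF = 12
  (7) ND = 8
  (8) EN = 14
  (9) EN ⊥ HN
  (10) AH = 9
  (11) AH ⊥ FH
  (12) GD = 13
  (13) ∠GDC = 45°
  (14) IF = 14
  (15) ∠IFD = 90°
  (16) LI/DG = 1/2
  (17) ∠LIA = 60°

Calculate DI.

Step 1: By the law of cosines on triangle FCD: FD² = 14² + 7² − 2·14·7·cos(90°) = 245, so FD = 7·√5.
Step 2: By the law of cosines on triangle DFI: DI² = (7·√5)² + 14² − 2·7·√5·14·cos(90°) = 441, so DI = 21.

Therefore, the length of DI = 21.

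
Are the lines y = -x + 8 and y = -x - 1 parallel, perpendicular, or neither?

Slope of line 1: m1 = -1
Slope of line 2: m2 = -1
Two lines are parallel if and only if they have equal slopes (or both are vertical).
Here m1 = m2 = -1, confirming the lines are parallel.

Parallel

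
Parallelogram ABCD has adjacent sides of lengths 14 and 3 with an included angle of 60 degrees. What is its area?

Area = 14 * 3 * sin(60°) = 42 * sqrt(3)/2 = 21*sqrt(3)

21*sqrt(3)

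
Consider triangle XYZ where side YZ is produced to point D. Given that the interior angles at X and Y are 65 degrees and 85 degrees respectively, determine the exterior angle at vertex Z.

Exterior angle = 65 + 85 = 150 degrees (exterior angle theorem).

150 degrees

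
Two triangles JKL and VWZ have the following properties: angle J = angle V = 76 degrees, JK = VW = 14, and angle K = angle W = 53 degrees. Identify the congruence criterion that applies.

Consider the given information: angle J = angle V = 76 degrees, JK = VW = 14, and angle K = angle W = 53 degrees
This is not AAS or HL: AAS requires two angles and a non-included side. HL only applies to right triangles with matching hypotenuse and leg.
The correct criterion is ASA. Two pairs of corresponding angles and the included side are equal (Angle-Side-Angle).

ASA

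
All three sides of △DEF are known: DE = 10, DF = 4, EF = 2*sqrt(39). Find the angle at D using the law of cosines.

By the inverse law of cosines: cos(D) = (DE² + DF² - EF²) / (2 × DE × DF)
cos(D) = (10² + 4² - (2*sqrt(39))²) / (2 × 10 × 4)
cos(D) = (100 + 16 - (156)) / 80
cos(D) = -1/2
D = arccos(-1/2) = 120°

120°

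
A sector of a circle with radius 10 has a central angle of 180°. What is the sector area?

Sector area = πr² × θ/360
= π × 10² × 1/2
= π × 100 × 1/2
= 50*pi

50*pi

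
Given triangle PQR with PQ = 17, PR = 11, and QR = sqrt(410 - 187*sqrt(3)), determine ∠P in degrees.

By the inverse law of cosines: cos(P) = (PQ² + PR² - QR²) / (2 × PQ × PR)
cos(P) = (17² + 11² - (sqrt(410 - 187*sqrt(3)))²) / (2 × 17 × 11)
cos(P) = (289 + 121 - (410 - 187*sqrt(3))) / 374
cos(P) = sqrt(3)/2
P = arccos(sqrt(3)/2) = 30°

30°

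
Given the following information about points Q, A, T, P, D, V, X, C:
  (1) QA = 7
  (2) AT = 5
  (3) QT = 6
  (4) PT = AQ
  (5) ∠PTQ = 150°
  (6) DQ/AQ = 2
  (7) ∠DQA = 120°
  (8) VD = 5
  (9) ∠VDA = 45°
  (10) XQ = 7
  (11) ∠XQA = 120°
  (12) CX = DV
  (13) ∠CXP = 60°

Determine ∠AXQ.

Step 1: By the law of cosines on triangle XQA: XA² = 7² + 7² − 2·7·7·cos(120°) = 147, so XA = 7·√3.
Step 2: By the inverse law of cosines on triangle AXQ: cos(∠AXQ) = ((7·√3)² + 7² − 7²) / (2·7·√3·7) = 147/169.74 = 0.866, so ∠AXQ = 30°.

Therefore, the measure of angle ∠AXQ = 30°.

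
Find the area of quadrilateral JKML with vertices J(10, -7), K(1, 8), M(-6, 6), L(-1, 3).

Using the Shoelace formula for a quadrilateral (vertices in order):
Area = (1/2)|sum of (x_i * y_(i+1) - x_(i+1) * y_i)|
Terms: (10*8 - 1*-7) = 87, (1*6 - -6*8) = 54, (-6*3 - -1*6) = -12, (-1*-7 - 10*3) = -23
Sum = 106
Area = (1/2)(106) = 53

53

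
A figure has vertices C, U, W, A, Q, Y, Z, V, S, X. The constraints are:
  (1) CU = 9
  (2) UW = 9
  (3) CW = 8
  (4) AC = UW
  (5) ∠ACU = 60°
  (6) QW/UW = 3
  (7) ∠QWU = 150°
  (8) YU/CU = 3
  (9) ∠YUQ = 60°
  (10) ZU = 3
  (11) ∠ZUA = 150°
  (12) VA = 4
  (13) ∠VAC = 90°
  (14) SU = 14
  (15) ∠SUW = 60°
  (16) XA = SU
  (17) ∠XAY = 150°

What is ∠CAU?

From the given relations: AC = UW = 9.
Step 1: By the law of cosines on triangle ACU: AU² = 9² + 9² − 2·9·9·cos(60°) = 81, so AU = 9.
Step 2: By the inverse law of cosines on triangle CAU: cos(∠CAU) = (9² + 9² − 9²) / (2·9·9) = 81/162 = 0.5, so ∠CAU = 60°.

Therefore, the measure of angle ∠CAU = 60°.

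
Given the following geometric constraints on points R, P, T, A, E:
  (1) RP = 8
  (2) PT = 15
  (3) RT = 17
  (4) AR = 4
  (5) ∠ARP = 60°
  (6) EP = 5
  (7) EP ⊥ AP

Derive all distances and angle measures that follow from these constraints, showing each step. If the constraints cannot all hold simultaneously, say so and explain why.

The constraints are consistent.

Step 1: From PR = 8, RA = 4, and ∠PRA = 60°, by the law of cosines:
  PA² = PR² + RA² - 2·PR·RA·cos(60°) = 64 + 16 - 32 = 48
  PA = 4·√3

Step 2: From RP = 8, RT = 17, PT = 15, by the inverse law of cosines:
  cos(∠PRT) = (RP² + RT² - PT²) / (2·RP·RT)
  ∠PRT = 61.93°

Step 3: From PR = 8, PT = 15, RT = 17, by the inverse law of cosines:
  cos(∠RPT) = (PR² + PT² - RT²) / (2·PR·PT)
  ∠RPT = 90°

Step 4: From TP = 15, TR = 17, PR = 8, by the inverse law of cosines:
  cos(∠PTR) = (TP² + TR² - PR²) / (2·TP·TR)
  ∠PTR = 28.07°

Step 5: From AP = 4·√3, PE = 5, and ∠APE = 90°, by the law of cosines:
  AE² = AP² + PE² - 2·AP·PE·cos(90°) = 48 + 25 - 0 = 73
  AE = √73

Step 6: From PA = 4·√3, PR = 8, AR = 4, by the inverse law of cosines:
  cos(∠APR) = (PA² + PR² - AR²) / (2·PA·PR)
  ∠APR = 30°

Step 7: From AP = 4·√3, AR = 4, PR = 8, by the inverse law of cosines:
  cos(∠PAR) = (AP² + AR² - PR²) / (2·AP·AR)
  ∠PAR = 90°

Step 8: From AE = √73, AP = 4·√3, EP = 5, by the inverse law of cosines:
  cos(∠EAP) = (AE² + AP² - EP²) / (2·AE·AP)
  ∠EAP = 35.82°

Step 9: From EA = √73, EP = 5, AP = 4·√3, by the inverse law of cosines:
  cos(∠AEP) = (EA² + EP² - AP²) / (2·EA·EP)
  ∠AEP = 54.18°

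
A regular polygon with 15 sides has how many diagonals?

The number of diagonals in an n-gon is n(n - 3)/2.
For n = 15: 15(15 - 3)/2 = 15 × 12 / 2 = 90.

90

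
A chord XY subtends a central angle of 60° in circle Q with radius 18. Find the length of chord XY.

Drop a perpendicular from the center to the chord, bisecting both the chord and the central angle.
Each half-chord = r sin(θ/2) = 18 sin(30°).
The full chord = 2 × 18 × sin(30°) = 18.

18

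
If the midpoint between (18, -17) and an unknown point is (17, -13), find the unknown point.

Using the midpoint formula: M = ((x1 + x2)/2, (y1 + y2)/2)
We know M = (17, -13) and R = (18, -17)
For x: 17 = (18 + x2)/2, so x2 = 2*17 - 18 = 16
For y: -13 = (-17 + y2)/2, so y2 = 2*-13 - -17 = -9
Q = (16, -9)

(16, -9)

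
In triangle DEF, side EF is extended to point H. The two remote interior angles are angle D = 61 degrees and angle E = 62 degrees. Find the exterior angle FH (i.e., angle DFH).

The interior angle at F is 180 - 61 - 62 = 57 degrees.
The exterior angle and interior angle at F are supplementary:
Exterior angle = 180 - 57 = 123 degrees.

123 degrees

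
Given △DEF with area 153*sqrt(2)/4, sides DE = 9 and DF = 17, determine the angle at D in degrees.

Area = (1/2) * a * b * sin(C)
sin(C) = 2 * Area / (a * b)
sin(C) = 2 * 153*sqrt(2)/4 / (9 * 17)
sin(C) = sqrt(2)/2
C = arcsin(sqrt(2)/2) = 45°
Since sin(180° - C) = sin(C), the obtuse angle 135° gives the same area, so C = 45° or C = 135°.

45° or 135°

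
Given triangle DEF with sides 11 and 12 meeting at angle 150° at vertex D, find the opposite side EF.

Law of cosines: EF^2 = 11^2 + 12^2 - 2(11)(12)cos(150°) = 132*sqrt(3) + 265, so EF = sqrt(132*sqrt(3) + 265).

sqrt(132*sqrt(3) + 265)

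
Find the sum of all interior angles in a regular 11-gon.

The sum of interior angles of an n-sided polygon is (n - 2) * 180.
For n = 11: (11 - 2) * 180 = 9 * 180 = 1620 degrees.

1620 degrees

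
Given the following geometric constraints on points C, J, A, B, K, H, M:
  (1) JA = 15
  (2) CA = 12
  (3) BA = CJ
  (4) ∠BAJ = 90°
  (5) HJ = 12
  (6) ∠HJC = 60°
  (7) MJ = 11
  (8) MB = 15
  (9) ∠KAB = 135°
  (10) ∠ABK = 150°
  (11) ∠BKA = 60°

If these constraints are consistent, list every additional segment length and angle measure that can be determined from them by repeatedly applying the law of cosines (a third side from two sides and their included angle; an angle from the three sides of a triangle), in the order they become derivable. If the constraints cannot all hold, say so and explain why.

These constraints are not satisfiable: (9), (10) and (11) are the three interior angles of triangle KAB, which must sum to 180°, but 135° + 150° + 60° = 345°. No planar figure meets all of them, so nothing further can be derived.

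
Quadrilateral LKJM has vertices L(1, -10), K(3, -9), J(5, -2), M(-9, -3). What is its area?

Using the Shoelace formula for a quadrilateral (vertices in order):
Area = (1/2)|sum of (x_i * y_(i+1) - x_(i+1) * y_i)|
Terms: (1*-9 - 3*-10) = 21, (3*-2 - 5*-9) = 39, (5*-3 - -9*-2) = -33, (-9*-10 - 1*-3) = 93
Sum = 120
Area = (1/2)(120) = 60

60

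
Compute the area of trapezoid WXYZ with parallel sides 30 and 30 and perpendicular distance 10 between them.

Area of a trapezoid = (base1 + base2) * height / 2
Area = (30 + 30) * 10 / 2
Area = 60 * 10 / 2
Area = 600 / 2
Area = 300

300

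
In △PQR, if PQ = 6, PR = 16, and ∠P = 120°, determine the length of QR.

Law of cosines: QR^2 = 6^2 + 16^2 - 2(6)(16)cos(120°) = 388, so QR = 2*sqrt(97).

2*sqrt(97)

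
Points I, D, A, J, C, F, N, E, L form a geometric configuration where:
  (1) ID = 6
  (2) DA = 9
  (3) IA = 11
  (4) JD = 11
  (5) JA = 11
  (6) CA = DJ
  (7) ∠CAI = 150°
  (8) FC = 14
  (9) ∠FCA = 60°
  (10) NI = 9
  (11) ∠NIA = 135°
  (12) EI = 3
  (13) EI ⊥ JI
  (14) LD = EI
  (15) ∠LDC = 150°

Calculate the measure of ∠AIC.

From the given relations: CA = DJ = 11.
Step 1: By the law of cosines on triangle IAC: IC² = 11² + 11² − 2·11·11·cos(150°) = 451.58, so IC ≈ 21.25.
Step 2: By the inverse law of cosines on triangle AIC: cos(∠AIC) = (11² + 21.25² − 11²) / (2·11·21.25) = 451.58/467.51 = 0.9659, so ∠AIC = 15°.

Therefore, the measure of angle ∠AIC = 15°.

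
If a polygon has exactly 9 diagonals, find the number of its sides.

Using d = n(n - 3)/2, we solve 9 = n(n - 3)/2.
So n(n - 3) = 18.
Testing n = 6: 6 * 3 = 18 = 18. Correct.
The polygon has 6 sides.

6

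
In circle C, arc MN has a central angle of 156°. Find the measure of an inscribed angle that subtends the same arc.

By the inscribed angle theorem, the inscribed angle is half the central angle.
Inscribed angle = 156° / 2 = 78°

78°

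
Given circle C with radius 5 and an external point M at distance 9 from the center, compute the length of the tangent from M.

Let T be the point of tangency. Then CT ⊥ MT (radius ⊥ tangent).
In right triangle CTM: CM² = CT² + MT²
9² = 5² + MT²
MT² = 56, MT = 2*sqrt(14)

2*sqrt(14)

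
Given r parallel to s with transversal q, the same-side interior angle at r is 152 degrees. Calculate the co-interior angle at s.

Co-interior angles (same-side interior) formed by parallel lines and a transversal are supplementary (sum to 180 degrees).
The given angle is 152 degrees.
The co-interior angle = 180 - 152 = 28 degrees.

28 degrees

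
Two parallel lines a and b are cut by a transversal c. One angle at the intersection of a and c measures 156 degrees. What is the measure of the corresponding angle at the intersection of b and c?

When a transversal crosses parallel lines, angles in the same position at each intersection are called corresponding angles.
These are always equal, so the answer is 156 degrees.

156 degrees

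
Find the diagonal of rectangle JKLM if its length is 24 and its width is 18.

d = sqrt(24^2 + 18^2) = sqrt(900) = 30

30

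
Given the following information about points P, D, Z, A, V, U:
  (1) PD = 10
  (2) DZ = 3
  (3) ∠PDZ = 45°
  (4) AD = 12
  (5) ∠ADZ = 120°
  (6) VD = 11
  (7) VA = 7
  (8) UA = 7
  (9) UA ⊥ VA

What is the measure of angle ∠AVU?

Step 1: By the law of cosines on triangle VAU: VU² = 7² + 7² − 2·7·7·cos(90°) = 98, so VU = 7·√2.
Step 2: By the inverse law of cosines on triangle AVU: cos(∠AVU) = (7² + (7·√2)² − 7²) / (2·7·7·√2) = 98/138.59 = 0.7071, so ∠AVU = 45°.

Therefore, the measure of angle ∠AVU = 45°.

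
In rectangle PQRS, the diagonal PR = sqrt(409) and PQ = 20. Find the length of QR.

The diagonal of a rectangle forms a right triangle with the two sides.
Rearranging the Pythagorean theorem: missing side = sqrt(d^2 - known^2).
= sqrt(409 - 400) = sqrt(9) = 3.

3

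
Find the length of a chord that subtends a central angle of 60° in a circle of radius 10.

Chord length = 2r sin(θ/2)
= 2 × 10 × sin(60°/2)
= 2 × 10 × sin(30°)
= 10

10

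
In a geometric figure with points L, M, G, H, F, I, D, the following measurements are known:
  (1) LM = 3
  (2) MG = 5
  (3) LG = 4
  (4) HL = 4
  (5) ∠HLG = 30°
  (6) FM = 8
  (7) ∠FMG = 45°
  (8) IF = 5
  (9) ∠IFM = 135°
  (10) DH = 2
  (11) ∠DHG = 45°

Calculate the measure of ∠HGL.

Step 1: By the law of cosines on triangle GLH: GH² = 4² + 4² − 2·4·4·cos(30°) = 4.29, so GH ≈ 2.07.
Step 2: By the inverse law of cosines on triangle HGL: cos(∠HGL) = (2.07² + 4² − 4²) / (2·2.07·4) = 4.29/16.56 = 0.2588, so ∠HGL = 75°.

Therefore, the measure of angle ∠HGL = 75°.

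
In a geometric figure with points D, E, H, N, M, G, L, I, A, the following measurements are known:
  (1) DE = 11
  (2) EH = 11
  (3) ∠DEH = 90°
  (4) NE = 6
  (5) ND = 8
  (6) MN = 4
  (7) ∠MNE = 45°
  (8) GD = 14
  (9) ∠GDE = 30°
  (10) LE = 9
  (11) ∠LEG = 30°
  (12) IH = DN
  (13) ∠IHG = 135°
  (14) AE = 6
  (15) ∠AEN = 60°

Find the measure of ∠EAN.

Step 1: By the law of cosines on triangle AEN: AN² = 6² + 6² − 2·6·6·cos(60°) = 36, so AN = 6.
Step 2: By the inverse law of cosines on triangle EAN: cos(∠EAN) = (6² + 6² − 6²) / (2·6·6) = 36/72 = 0.5, so ∠EAN = 60°.

Therefore, the measure of angle ∠EAN = 60°.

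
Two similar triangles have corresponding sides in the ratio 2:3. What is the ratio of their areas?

Area ratio = (side ratio)^2 = (2/3)^2 = 4:9.

4:9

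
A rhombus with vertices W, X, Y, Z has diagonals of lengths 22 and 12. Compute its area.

Area of a rhombus = (d1 * d2) / 2
Area = (22 * 12) / 2
Area = 264 / 2
Area = 132

132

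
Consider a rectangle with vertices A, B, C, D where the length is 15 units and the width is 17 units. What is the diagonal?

A rectangle's diagonal splits it into two right triangles, with the diagonal as the hypotenuse.
By the Pythagorean theorem, d^2 = 15^2 + 17^2 = 514.
Therefore d = sqrt(514).

sqrt(514)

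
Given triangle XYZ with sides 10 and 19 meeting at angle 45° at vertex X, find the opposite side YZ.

When two sides and the included angle are known, the law of cosines gives the third side.
c^2 = a^2 + b^2 - 2ab cos(C) generalizes the Pythagorean theorem to non-right triangles.
Here: YZ^2 = 100 + 361 - 380*(sqrt(2)/2) = 461 - 190*sqrt(2)
YZ = sqrt(461 - 190*sqrt(2))

sqrt(461 - 190*sqrt(2))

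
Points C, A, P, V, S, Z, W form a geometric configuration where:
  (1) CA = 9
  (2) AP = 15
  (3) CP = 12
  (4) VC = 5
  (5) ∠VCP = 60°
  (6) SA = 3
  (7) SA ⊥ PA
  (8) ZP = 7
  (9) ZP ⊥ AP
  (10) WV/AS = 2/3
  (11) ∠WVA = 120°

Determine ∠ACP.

Step 1: By the inverse law of cosines on triangle ACP: cos(∠ACP) = (9² + 12² − 15²) / (2·9·12) = 0/216 = 0, so ∠ACP = 90°.

Therefore, the measure of angle ∠ACP = 90°.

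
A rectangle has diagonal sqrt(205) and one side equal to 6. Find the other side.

b = sqrt(d^2 - a^2) = sqrt(205 - 36) = sqrt(169) = 13

13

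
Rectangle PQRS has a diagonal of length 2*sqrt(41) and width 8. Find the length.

The diagonal of a rectangle forms a right triangle with the two sides.
Rearranging the Pythagorean theorem: missing side = sqrt(d^2 - known^2).
= sqrt(164 - 64) = sqrt(100) = 10.

10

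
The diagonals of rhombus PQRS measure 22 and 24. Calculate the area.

The diagonals of a rhombus divide it into four right triangles.
Each triangle has legs 22/ 2 = 11 and 24/2 = 12, so each has area (1/2)*11*12 = 66.
Four such triangles give total area = (d1 * d2) / 2 = 264.

264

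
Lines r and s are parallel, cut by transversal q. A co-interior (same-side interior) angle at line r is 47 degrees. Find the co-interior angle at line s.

Co-interior angles (same-side interior) formed by parallel lines and a transversal are supplementary (sum to 180 degrees).
The given angle is 47 degrees.
The co-interior angle = 180 - 47 = 133 degrees.

133 degrees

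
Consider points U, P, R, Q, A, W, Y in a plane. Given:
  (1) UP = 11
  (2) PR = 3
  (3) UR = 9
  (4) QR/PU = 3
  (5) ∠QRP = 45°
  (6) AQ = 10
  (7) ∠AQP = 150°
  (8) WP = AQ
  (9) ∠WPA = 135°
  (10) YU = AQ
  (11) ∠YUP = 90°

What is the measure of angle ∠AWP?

From the given relations: QR = 3·PU = 3·11 = 33; WP = AQ = 10.
Step 1: By the law of cosines on triangle PRQ: PQ² = 3² + 33² − 2·3·33·cos(45°) = 957.99, so PQ ≈ 30.95.
Step 2: By the law of cosines on triangle PQA: PA² = 30.95² + 10² − 2·30.95·10·cos(150°) = 1594.09, so PA ≈ 39.93.
Step 3: By the law of cosines on triangle WPA: WA² = 10² + 39.93² − 2·10·39.93·cos(135°) = 2258.73, so WA ≈ 47.53.
Step 4: By the inverse law of cosines on triangle AWP: cos(∠AWP) = (47.53² + 10² − 39.93²) / (2·47.53·10) = 764.64/950.52 = 0.8044, so ∠AWP = 36.44°.

Therefore, the measure of angle ∠AWP = 36.44°.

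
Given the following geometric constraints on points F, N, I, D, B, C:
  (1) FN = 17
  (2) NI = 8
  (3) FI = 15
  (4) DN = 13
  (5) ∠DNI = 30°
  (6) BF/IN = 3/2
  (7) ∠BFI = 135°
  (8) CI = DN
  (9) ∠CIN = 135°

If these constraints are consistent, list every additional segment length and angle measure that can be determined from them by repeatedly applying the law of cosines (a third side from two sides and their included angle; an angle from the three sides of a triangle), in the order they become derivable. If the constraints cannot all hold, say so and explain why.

The constraints are consistent. Derivable facts, in order:
After 1 step:
- IB ≈ 24.97
- ID ≈ 7.27
- NC ≈ 19.5
- ∠FIN = 90°
- ∠FNI = 61.93°
- ∠IFN = 28.07°
After 2 steps:
- ∠BIF = 19.86°
- ∠CNI = 28.13°
- ∠DIN = 116.62°
- ∠FBI = 25.14°
- ∠ICN = 16.87°
- ∠IDN = 33.38°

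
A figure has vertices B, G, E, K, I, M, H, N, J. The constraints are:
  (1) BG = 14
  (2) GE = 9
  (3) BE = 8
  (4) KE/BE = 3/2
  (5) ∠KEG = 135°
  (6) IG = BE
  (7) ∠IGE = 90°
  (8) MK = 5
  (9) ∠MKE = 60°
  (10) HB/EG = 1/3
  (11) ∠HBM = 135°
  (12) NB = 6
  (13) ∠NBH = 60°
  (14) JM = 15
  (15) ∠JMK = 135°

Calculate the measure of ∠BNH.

From the given relations: HB = 1/3·EG = 1/3·9 = 3.
Step 1: By the law of cosines on triangle NBH: NH² = 6² + 3² − 2·6·3·cos(60°) = 27, so NH = 3·√3.
Step 2: By the inverse law of cosines on triangle BNH: cos(∠BNH) = (6² + (3·√3)² − 3²) / (2·6·3·√3) = 54/62.35 = 0.866, so ∠BNH = 30°.

Therefore, the measure of angle ∠BNH = 30°.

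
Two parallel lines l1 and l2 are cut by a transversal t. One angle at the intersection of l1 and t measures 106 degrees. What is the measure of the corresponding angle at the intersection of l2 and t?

Corresponding angles formed by parallel lines and a transversal are equal.
The given angle is 106 degrees.
The corresponding angle = 106 degrees.

106 degrees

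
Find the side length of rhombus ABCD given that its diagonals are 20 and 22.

The diagonals of a rhombus bisect each other at right angles.
Half-diagonals: 20/2 = 10 and 22/2 = 11
side = sqrt(10^2 + 11^2)
side = sqrt(100 + 121)
side = sqrt(221)

sqrt(221)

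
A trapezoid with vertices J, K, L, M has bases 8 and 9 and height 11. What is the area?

A trapezoid's area equals the midsegment times the height.
The midsegment is (8 + 9) / 2 = 17/2.
Area = 17/2 * 11 = 187/2.

187/2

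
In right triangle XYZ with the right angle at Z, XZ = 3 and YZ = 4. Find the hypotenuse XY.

By the Pythagorean theorem: XY^2 = XZ^2 + YZ^2
XY^2 = 3^2 + 4^2 = 9 + 16 = 25
XY = sqrt(25) = 5

5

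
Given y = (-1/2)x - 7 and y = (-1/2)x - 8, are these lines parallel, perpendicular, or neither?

Slope of line 1: m1 = -1/2
Slope of line 2: m2 = -1/2
Since m1 = m2 = -1/2, the lines are parallel.

Parallel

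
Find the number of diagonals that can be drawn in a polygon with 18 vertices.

Total line segments between 18 vertices = C(18,2) = 153.
Subtract the 18 sides: 153 - 18 = 135 diagonals.

135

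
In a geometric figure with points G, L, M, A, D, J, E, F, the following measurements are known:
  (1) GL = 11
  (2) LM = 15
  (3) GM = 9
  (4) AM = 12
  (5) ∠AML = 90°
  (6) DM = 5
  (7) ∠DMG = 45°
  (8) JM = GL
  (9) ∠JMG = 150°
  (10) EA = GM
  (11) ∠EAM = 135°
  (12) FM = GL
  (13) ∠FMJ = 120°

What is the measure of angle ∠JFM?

From the given relations: FM = GL = 11; JM = GL = 11.
Step 1: By the law of cosines on triangle FMJ: FJ² = 11² + 11² − 2·11·11·cos(120°) = 363, so FJ = 11·√3.
Step 2: By the inverse law of cosines on triangle JFM: cos(∠JFM) = ((11·√3)² + 11² − 11²) / (2·11·√3·11) = 363/419.16 = 0.866, so ∠JFM = 30°.

Therefore, the measure of angle ∠JFM = 30°.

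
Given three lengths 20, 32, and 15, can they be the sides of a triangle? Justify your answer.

Yes.
The triangle inequality requires that the sum of any two sides exceeds the third.
Here 15 + 20 = 35 > 32, so the condition is met.

Yes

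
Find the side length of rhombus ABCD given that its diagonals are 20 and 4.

In a rhombus, the diagonals bisect each other perpendicularly, creating four congruent right triangles.
Each triangle has legs 10 (half of 20) and 2 (half of 4).
The hypotenuse of each right triangle is a side of the rhombus:
side = sqrt(10^2 + 2^2) = sqrt(104) = 2*sqrt(26)

2*sqrt(26)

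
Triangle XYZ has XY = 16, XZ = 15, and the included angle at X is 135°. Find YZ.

Law of cosines: YZ^2 = 16^2 + 15^2 - 2(16)(15)cos(135°) = 240*sqrt(2) + 481, so YZ = sqrt(240*sqrt(2) + 481).

sqrt(240*sqrt(2) + 481)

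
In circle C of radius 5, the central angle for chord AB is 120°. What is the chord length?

Chord = 2(5) sin(60°) = 5*sqrt(3)

5*sqrt(3)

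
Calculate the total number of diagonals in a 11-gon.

The number of diagonals in an n-gon is n(n - 3)/2.
For n = 11: 11(11 - 3)/2 = 11 × 8 / 2 = 44.

44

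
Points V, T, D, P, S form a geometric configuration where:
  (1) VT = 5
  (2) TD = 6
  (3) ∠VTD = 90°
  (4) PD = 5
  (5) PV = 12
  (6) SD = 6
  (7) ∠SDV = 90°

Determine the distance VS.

Step 1: By the law of cosines on triangle DTV: DV² = 6² + 5² − 2·6·5·cos(90°) = 61, so DV = √61.
Step 2: By the law of cosines on triangle VDS: VS² = √61² + 6² − 2·√61·6·cos(90°) = 97, so VS = √97.

Therefore, the length of VS = √97.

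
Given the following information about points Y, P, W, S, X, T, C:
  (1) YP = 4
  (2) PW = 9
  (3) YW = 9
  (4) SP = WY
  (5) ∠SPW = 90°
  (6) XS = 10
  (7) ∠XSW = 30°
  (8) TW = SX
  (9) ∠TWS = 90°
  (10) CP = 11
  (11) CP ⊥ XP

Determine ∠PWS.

From the given relations: SP = WY = 9.
Step 1: By the law of cosines on triangle WPS: WS² = 9² + 9² − 2·9·9·cos(90°) = 162, so WS = 9·√2.
Step 2: By the inverse law of cosines on triangle PWS: cos(∠PWS) = (9² + (9·√2)² − 9²) / (2·9·9·√2) = 162/229.1 = 0.7071, so ∠PWS = 45°.

Therefore, the measure of angle ∠PWS = 45°.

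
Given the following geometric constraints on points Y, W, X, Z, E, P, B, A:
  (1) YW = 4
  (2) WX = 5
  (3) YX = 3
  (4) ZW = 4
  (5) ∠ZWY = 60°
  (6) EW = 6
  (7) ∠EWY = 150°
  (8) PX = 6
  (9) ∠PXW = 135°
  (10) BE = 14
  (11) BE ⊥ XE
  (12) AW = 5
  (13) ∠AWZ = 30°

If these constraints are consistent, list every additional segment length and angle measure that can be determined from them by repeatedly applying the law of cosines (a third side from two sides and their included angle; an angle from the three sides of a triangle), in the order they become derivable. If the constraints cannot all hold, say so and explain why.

The constraints are consistent. Derivable facts, in order:
After 1 step:
- WP ≈ 10.17
- YE ≈ 9.67
- YZ = 4
- ZA ≈ 2.52
- ∠WXY = 53.13°
- ∠WYX = 90°
- ∠XWY = 36.87°
After 2 steps:
- ∠AZW = 97.52°
- ∠EYW = 18.07°
- ∠PWX = 24.66°
- ∠WAZ = 52.48°
- ∠WEY = 11.93°
- ∠WPX = 20.34°
- ∠WYZ = 60°
- ∠WZY = 60°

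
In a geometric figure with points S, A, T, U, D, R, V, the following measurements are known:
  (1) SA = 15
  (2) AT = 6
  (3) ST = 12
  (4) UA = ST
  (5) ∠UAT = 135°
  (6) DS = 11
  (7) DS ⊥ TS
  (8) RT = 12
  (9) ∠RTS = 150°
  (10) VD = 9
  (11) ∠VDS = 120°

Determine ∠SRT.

Step 1: By the law of cosines on triangle RTS: RS² = 12² + 12² − 2·12·12·cos(150°) = 537.42, so RS ≈ 23.18.
Step 2: By the inverse law of cosines on triangle SRT: cos(∠SRT) = (23.18² + 12² − 12²) / (2·23.18·12) = 537.42/556.37 = 0.9659, so ∠SRT = 15°.

Therefore, the measure of angle ∠SRT = 15°.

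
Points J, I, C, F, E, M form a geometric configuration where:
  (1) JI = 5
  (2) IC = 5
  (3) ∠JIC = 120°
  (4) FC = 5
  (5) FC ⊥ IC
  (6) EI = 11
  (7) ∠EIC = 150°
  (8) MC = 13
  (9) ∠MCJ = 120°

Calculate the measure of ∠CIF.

Step 1: By the law of cosines on triangle ICF: IF² = 5² + 5² − 2·5·5·cos(90°) = 50, so IF = 5·√2.
Step 2: By the inverse law of cosines on triangle CIF: cos(∠CIF) = (5² + (5·√2)² − 5²) / (2·5·5·√2) = 50/70.71 = 0.7071, so ∠CIF = 45°.

Therefore, the measure of angle ∠CIF = 45°.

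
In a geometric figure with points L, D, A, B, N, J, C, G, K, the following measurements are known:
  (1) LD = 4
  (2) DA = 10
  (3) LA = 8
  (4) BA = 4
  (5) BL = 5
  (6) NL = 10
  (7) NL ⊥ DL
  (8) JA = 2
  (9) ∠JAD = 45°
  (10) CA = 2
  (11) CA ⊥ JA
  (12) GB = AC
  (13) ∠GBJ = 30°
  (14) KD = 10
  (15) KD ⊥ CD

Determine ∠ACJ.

Step 1: By the law of cosines on triangle CAJ: CJ² = 2² + 2² − 2·2·2·cos(90°) = 8, so CJ = 2·√2.
Step 2: By the inverse law of cosines on triangle ACJ: cos(∠ACJ) = (2² + (2·√2)² − 2²) / (2·2·2·√2) = 8/11.31 = 0.7071, so ∠ACJ = 45°.

Therefore, the measure of angle ∠ACJ = 45°.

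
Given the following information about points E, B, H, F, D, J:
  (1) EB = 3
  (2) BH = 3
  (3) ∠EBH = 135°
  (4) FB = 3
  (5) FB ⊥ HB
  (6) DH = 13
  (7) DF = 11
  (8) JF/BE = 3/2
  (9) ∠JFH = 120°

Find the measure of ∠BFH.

Step 1: By the law of cosines on triangle FBH: FH² = 3² + 3² − 2·3·3·cos(90°) = 18, so FH = 3·√2.
Step 2: By the inverse law of cosines on triangle BFH: cos(∠BFH) = (3² + (3·√2)² − 3²) / (2·3·3·√2) = 18/25.46 = 0.7071, so ∠BFH = 45°.

Therefore, the measure of angle ∠BFH = 45°.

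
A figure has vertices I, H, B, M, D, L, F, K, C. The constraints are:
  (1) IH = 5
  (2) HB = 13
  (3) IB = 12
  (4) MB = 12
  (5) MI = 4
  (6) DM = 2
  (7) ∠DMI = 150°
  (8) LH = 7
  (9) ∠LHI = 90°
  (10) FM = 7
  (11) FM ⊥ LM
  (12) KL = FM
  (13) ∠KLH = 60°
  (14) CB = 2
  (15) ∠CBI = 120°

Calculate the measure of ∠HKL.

From the given relations: KL = FM = 7.
Step 1: By the law of cosines on triangle KLH: KH² = 7² + 7² − 2·7·7·cos(60°) = 49, so KH = 7.
Step 2: By the inverse law of cosines on triangle HKL: cos(∠HKL) = (7² + 7² − 7²) / (2·7·7) = 49/98 = 0.5, so ∠HKL = 60°.

Therefore, the measure of angle ∠HKL = 60°.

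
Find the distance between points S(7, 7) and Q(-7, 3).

d = sqrt((-14)^2 + (-4)^2) = sqrt(212) = 2*sqrt(53)

2*sqrt(53)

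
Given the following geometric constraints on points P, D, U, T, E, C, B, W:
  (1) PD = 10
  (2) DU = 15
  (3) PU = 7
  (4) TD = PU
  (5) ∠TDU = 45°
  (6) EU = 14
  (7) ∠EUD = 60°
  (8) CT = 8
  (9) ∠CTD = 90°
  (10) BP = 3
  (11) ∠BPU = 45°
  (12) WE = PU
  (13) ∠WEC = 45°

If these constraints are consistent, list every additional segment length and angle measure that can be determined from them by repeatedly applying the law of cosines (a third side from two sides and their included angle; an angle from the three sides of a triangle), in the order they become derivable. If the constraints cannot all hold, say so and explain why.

The constraints are consistent. Derivable facts, in order:
After 1 step:
- DC = √113
- DE ≈ 14.53
- UB ≈ 5.32
- UT ≈ 11.2
- ∠DPU = 122.88°
- ∠DUP = 34.05°
- ∠PDU = 23.07°
After 2 steps:
- ∠BUP = 23.5°
- ∠CDT = 48.81°
- ∠DCT = 41.19°
- ∠DEU = 63.42°
- ∠DTU = 108.78°
- ∠DUT = 26.22°
- ∠EDU = 56.58°
- ∠PBU = 111.5°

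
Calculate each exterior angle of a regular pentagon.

Each exterior angle of a regular n-gon is 360 / n.
For n = 5: 360 / 5 = 72 degrees.

72 degrees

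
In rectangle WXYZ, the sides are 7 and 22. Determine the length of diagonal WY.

Using the Pythagorean theorem:
d² = 7² + 22² = 49 + 484 = 533
d = sqrt(533)

sqrt(533)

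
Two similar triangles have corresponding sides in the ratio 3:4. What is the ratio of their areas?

Area scales with the square of linear dimensions. If every length is multiplied by 3/4, then the area is multiplied by (3/4)^2 = 9/16.
The area ratio is 9:16.

9:16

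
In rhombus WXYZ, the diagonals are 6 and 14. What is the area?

Area = (6 * 14) / 2 = 84 / 2 = 42

42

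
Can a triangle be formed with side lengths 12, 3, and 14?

For three segments to close into a triangle, no single side can be as long as the other two combined.
The longest side is 14, and 3 + 12 = 15 > 14.
A triangle can be formed.

Yes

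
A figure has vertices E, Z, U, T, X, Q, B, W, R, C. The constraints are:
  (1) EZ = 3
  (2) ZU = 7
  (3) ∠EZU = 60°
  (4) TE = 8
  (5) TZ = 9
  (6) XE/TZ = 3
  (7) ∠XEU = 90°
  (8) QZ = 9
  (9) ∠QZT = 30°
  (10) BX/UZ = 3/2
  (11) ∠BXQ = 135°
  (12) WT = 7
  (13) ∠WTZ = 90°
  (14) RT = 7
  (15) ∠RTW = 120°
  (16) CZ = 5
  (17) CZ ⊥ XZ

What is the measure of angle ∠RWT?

Step 1: By the law of cosines on triangle WTR: WR² = 7² + 7² − 2·7·7·cos(120°) = 147, so WR = 7·√3.
Step 2: By the inverse law of cosines on triangle RWT: cos(∠RWT) = ((7·√3)² + 7² − 7²) / (2·7·√3·7) = 147/169.74 = 0.866, so ∠RWT = 30°.

Therefore, the measure of angle ∠RWT = 30°.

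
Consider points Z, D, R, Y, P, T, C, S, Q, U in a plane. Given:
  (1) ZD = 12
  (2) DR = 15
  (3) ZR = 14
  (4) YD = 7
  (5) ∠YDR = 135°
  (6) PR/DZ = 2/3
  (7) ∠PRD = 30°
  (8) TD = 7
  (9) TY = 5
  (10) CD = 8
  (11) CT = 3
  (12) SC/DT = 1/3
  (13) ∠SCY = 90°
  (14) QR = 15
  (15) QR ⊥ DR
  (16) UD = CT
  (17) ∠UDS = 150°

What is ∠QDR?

Step 1: By the law of cosines on triangle DRQ: DQ² = 15² + 15² − 2·15·15·cos(90°) = 450, so DQ = 15·√2.
Step 2: By the inverse law of cosines on triangle QDR: cos(∠QDR) = ((15·√2)² + 15² − 15²) / (2·15·√2·15) = 450/636.4 = 0.7071, so ∠QDR = 45°.

Therefore, the measure of angle ∠QDR = 45°.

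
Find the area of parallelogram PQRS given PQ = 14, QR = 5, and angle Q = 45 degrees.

Area = 14 * 5 * sin(45°) = 70 * sqrt(2)/2 = 35*sqrt(2)

35*sqrt(2)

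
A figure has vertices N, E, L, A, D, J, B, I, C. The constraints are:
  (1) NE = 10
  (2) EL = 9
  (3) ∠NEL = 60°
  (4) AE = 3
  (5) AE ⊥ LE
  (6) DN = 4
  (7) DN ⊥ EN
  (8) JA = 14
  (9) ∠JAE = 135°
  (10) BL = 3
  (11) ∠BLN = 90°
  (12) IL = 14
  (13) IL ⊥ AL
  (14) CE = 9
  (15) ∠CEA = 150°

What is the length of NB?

Step 1: By the law of cosines on triangle LEN: LN² = 9² + 10² − 2·9·10·cos(60°) = 91, so LN = √91.
Step 2: By the law of cosines on triangle NLB: NB² = √91² + 3² − 2·√91·3·cos(90°) = 100, so NB = 10.

Therefore, the length of NB = 10.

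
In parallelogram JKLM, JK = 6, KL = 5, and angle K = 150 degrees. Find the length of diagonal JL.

Using the law of cosines:
d^2 = 6^2 + 5^2 - 2(6)(5)cos(150 degrees)
d^2 = 36 + 25 - 60*-sqrt(3)/2
d^2 = 30*sqrt(3) + 61
d = sqrt(30*sqrt(3) + 61)

sqrt(30*sqrt(3) + 61)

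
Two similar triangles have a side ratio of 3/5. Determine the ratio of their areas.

Area scales with the square of linear dimensions. If every length is multiplied by 3/5, then the area is multiplied by (3/5)^2 = 9/25.
The area ratio is 9:25.

9:25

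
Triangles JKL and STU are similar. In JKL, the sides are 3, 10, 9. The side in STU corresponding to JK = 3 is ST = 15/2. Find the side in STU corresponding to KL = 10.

k = 15/2/3 = 5/2. TU = 5/2 * 10 = 25.

25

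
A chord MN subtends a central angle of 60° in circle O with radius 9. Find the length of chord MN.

Drop a perpendicular from the center to the chord, bisecting both the chord and the central angle.
Each half-chord = r sin(θ/2) = 9 sin(30°).
The full chord = 2 × 9 × sin(30°) = 9.

9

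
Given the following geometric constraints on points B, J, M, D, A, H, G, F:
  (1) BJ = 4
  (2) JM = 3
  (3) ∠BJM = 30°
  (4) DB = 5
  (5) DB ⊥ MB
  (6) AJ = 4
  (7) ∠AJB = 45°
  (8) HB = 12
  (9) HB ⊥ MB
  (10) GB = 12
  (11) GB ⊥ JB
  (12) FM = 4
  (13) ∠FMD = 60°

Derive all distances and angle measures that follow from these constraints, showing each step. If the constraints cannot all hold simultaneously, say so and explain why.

The constraints are consistent.

Step 1: From BJ = 4, JM = 3, and ∠BJM = 30°, by the law of cosines:
  BM² = BJ² + JM² - 2·BJ·JM·cos(30°) = 16 + 9 - 20.78 = 4.215
  BM ≈ 2.05

Step 2: From BJ = 4, JA = 4, and ∠BJA = 45°, by the law of cosines:
  BA² = BJ² + JA² - 2·BJ·JA·cos(45°) = 16 + 16 - 22.63 = 9.373
  BA ≈ 3.06

Step 3: From JB = 4, BG = 12, and ∠JBG = 90°, by the law of cosines:
  JG² = JB² + BG² - 2·JB·BG·cos(90°) = 16 + 144 - 0 = 160
  JG = 4·√10

Step 4: From MB = 2.05, BD = 5, and ∠MBD = 90°, by the law of cosines:
  MD² = MB² + BD² - 2·MB·BD·cos(90°) = 4.215 + 25 - 0 = 29.22
  MD ≈ 5.41

Step 5: From MB = 2.05, BH = 12, and ∠MBH = 90°, by the law of cosines:
  MH² = MB² + BH² - 2·MB·BH·cos(90°) = 4.215 + 144 - 0 = 148.2
  MH ≈ 12.17

Step 6: From BA = 3.06, BJ = 4, AJ = 4, by the inverse law of cosines:
  cos(∠ABJ) = (BA² + BJ² - AJ²) / (2·BA·BJ)
  ∠ABJ = 67.5°

Step 7: From BJ = 4, BM = 2.05, JM = 3, by the inverse law of cosines:
  cos(∠JBM) = (BJ² + BM² - JM²) / (2·BJ·BM)
  ∠JBM = 46.94°

Step 8: From JB = 4, JG = 4·√10, BG = 12, by the inverse law of cosines:
  cos(∠BJG) = (JB² + JG² - BG²) / (2·JB·JG)
  ∠BJG = 71.57°

Step 9: From MB = 2.05, MJ = 3, BJ = 4, by the inverse law of cosines:
  cos(∠BMJ) = (MB² + MJ² - BJ²) / (2·MB·MJ)
  ∠BMJ = 103.06°

Step 10: From AB = 3.06, AJ = 4, BJ = 4, by the inverse law of cosines:
  cos(∠BAJ) = (AB² + AJ² - BJ²) / (2·AB·AJ)
  ∠BAJ = 67.5°

Step 11: From GB = 12, GJ = 4·√10, BJ = 4, by the inverse law of cosines:
  cos(∠BGJ) = (GB² + GJ² - BJ²) / (2·GB·GJ)
  ∠BGJ = 18.43°

Step 12: From DM = 5.41, MF = 4, and ∠DMF = 60°, by the law of cosines:
  DF² = DM² + MF² - 2·DM·MF·cos(60°) = 29.22 + 16 - 21.62 = 23.59
  DF ≈ 4.86

Step 13: From MB = 2.05, MD = 5.41, BD = 5, by the inverse law of cosines:
  cos(∠BMD) = (MB² + MD² - BD²) / (2·MB·MD)
  ∠BMD = 67.68°

Step 14: From MB = 2.05, MH = 12.17, BH = 12, by the inverse law of cosines:
  cos(∠BMH) = (MB² + MH² - BH²) / (2·MB·MH)
  ∠BMH = 80.29°

Step 15: From DB = 5, DM = 5.41, BM = 2.05, by the inverse law of cosines:
  cos(∠BDM) = (DB² + DM² - BM²) / (2·DB·DM)
  ∠BDM = 22.32°

Step 16: From HB = 12, HM = 12.17, BM = 2.05, by the inverse law of cosines:
  cos(∠BHM) = (HB² + HM² - BM²) / (2·HB·HM)
  ∠BHM = 9.71°

Step 17: From DF = 4.86, DM = 5.41, FM = 4, by the inverse law of cosines:
  cos(∠FDM) = (DF² + DM² - FM²) / (2·DF·DM)
  ∠FDM = 45.49°

Step 18: From FD = 4.86, FM = 4, DM = 5.41, by the inverse law of cosines:
  cos(∠DFM) = (FD² + FM² - DM²) / (2·FD·FM)
  ∠DFM = 74.51°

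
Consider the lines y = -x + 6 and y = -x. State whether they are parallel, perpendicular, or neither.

Slope of line 1: m1 = -1
Slope of line 2: m2 = -1
Since m1 = m2 = -1, the lines are parallel.

Parallel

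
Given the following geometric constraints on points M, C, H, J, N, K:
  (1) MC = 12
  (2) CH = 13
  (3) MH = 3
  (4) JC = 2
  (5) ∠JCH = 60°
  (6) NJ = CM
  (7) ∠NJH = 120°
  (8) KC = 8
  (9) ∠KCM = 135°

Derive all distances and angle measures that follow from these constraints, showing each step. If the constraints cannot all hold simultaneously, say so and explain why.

The constraints are consistent.

From the given relations:
  NJ = CM = 12

Step 1: From MC = 12, CK = 8, and ∠MCK = 135°, by the law of cosines:
  MK² = MC² + CK² - 2·MC·CK·cos(135°) = 144 + 64 + 135.8 = 343.8
  MK ≈ 18.54

Step 2: From HC = 13, CJ = 2, and ∠HCJ = 60°, by the law of cosines:
  HJ² = HC² + CJ² - 2·HC·CJ·cos(60°) = 169 + 4 - 26 = 147
  HJ = 7·√3

Step 3: From MC = 12, MH = 3, CH = 13, by the inverse law of cosines:
  cos(∠CMH) = (MC² + MH² - CH²) / (2·MC·MH)
  ∠CMH = 102.84°

Step 4: From CH = 13, CM = 12, HM = 3, by the inverse law of cosines:
  cos(∠HCM) = (CH² + CM² - HM²) / (2·CH·CM)
  ∠HCM = 13°

Step 5: From HC = 13, HM = 3, CM = 12, by the inverse law of cosines:
  cos(∠CHM) = (HC² + HM² - CM²) / (2·HC·HM)
  ∠CHM = 64.16°

Step 6: From HJ = 7·√3, JN = 12, and ∠HJN = 120°, by the law of cosines:
  HN² = HJ² + JN² - 2·HJ·JN·cos(120°) = 147 + 144 + 145.5 = 436.5
  HN ≈ 20.89

Step 7: From MC = 12, MK = 18.54, CK = 8, by the inverse law of cosines:
  cos(∠CMK) = (MC² + MK² - CK²) / (2·MC·MK)
  ∠CMK = 17.76°

Step 8: From HC = 13, HJ = 7·√3, CJ = 2, by the inverse law of cosines:
  cos(∠CHJ) = (HC² + HJ² - CJ²) / (2·HC·HJ)
  ∠CHJ = 8.21°

Step 9: From JC = 2, JH = 7·√3, CH = 13, by the inverse law of cosines:
  cos(∠CJH) = (JC² + JH² - CH²) / (2·JC·JH)
  ∠CJH = 111.79°

Step 10: From KC = 8, KM = 18.54, CM = 12, by the inverse law of cosines:
  cos(∠CKM) = (KC² + KM² - CM²) / (2·KC·KM)
  ∠CKM = 27.24°

Step 11: From HJ = 7·√3, HN = 20.89, JN = 12, by the inverse law of cosines:
  cos(∠JHN) = (HJ² + HN² - JN²) / (2·HJ·HN)
  ∠JHN = 29.83°

Step 12: From NH = 20.89, NJ = 12, HJ = 7·√3, by the inverse law of cosines:
  cos(∠HNJ) = (NH² + NJ² - HJ²) / (2·NH·NJ)
  ∠HNJ = 30.17°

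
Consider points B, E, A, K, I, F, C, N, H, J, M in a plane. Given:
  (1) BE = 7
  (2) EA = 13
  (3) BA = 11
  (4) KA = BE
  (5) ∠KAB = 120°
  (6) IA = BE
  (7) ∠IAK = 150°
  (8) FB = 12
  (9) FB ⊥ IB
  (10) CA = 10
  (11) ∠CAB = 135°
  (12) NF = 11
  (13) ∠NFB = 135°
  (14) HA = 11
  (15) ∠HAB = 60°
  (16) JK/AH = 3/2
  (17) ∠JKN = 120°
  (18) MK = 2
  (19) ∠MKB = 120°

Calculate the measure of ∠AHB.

Step 1: By the law of cosines on triangle HAB: HB² = 11² + 11² − 2·11·11·cos(60°) = 121, so HB = 11.
Step 2: By the inverse law of cosines on triangle AHB: cos(∠AHB) = (11² + 11² − 11²) / (2·11·11) = 121/242 = 0.5, so ∠AHB = 60°.

Therefore, the measure of angle ∠AHB = 60°.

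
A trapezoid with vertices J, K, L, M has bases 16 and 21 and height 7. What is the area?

Area of a trapezoid = (base1 + base2) * height / 2
Area = (16 + 21) * 7 / 2
Area = 37 * 7 / 2
Area = 259 / 2
Area = 259/2

259/2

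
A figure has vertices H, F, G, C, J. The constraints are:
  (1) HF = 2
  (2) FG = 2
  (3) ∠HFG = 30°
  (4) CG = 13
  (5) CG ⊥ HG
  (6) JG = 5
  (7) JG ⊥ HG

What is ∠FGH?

Step 1: By the law of cosines on triangle GFH: GH² = 2² + 2² − 2·2·2·cos(30°) = 1.07, so GH ≈ 1.04.
Step 2: By the inverse law of cosines on triangle FGH: cos(∠FGH) = (2² + 1.04² − 2²) / (2·2·1.04) = 1.07/4.14 = 0.2588, so ∠FGH = 75°.

Therefore, the measure of angle ∠FGH = 75°.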